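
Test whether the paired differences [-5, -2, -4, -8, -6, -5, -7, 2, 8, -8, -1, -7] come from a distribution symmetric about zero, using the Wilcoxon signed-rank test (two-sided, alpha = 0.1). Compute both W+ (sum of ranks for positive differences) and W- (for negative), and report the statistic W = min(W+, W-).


Step 1: Drop any zero differences (none here) and take |d_i|.
|d| = [5, 2, 4, 8, 6, 5, 7, 2, 8, 8, 1, 7]
Step 2: Midrank |d_i| (ties get averaged ranks).
ranks: |5|->5.5, |2|->2.5, |4|->4, |8|->11, |6|->7, |5|->5.5, |7|->8.5, |2|->2.5, |8|->11, |8|->11, |1|->1, |7|->8.5
Step 3: Attach original signs; sum ranks with positive sign and with negative sign.
W+ = 2.5 + 11 = 13.5
W- = 5.5 + 2.5 + 4 + 11 + 7 + 5.5 + 8.5 + 11 + 1 + 8.5 = 64.5
(Check: W+ + W- = 78 should equal n(n+1)/2 = 78.)
Step 4: Test statistic W = min(W+, W-) = 13.5.
Step 5: Ties in |d|, so use the tie-corrected normal approximation.
        E[W] = n(n+1)/4 = 12*13/4 = 39.
        Tie groups: |d|=2 (t=2), |d|=5 (t=2), |d|=7 (t=2), |d|=8 (t=3); sum(t^3 - t) = 42.
        Var[W] = n(n+1)(2n+1)/24 - sum(t^3-t)/48 = 3900/24 - 42/48 = 161.625.
        z = (W - E[W]) / sqrt(Var[W]) = (13.5 - 39) / 12.7132 = -2.0058.
        Two-sided p = 2*Phi(z) = 0.044878.
Step 6: alpha = 0.1. reject H0.

W+ = 13.5, W- = 64.5, W = min = 13.5, p = 0.044878, reject H0.


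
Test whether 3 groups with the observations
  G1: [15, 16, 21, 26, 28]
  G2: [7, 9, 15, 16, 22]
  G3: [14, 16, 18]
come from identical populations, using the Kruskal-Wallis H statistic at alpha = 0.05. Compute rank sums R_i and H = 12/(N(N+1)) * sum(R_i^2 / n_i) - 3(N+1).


Step 1: Combine all N = 13 observations and assign midranks.
sorted (value, group, rank): (7,G2,1), (9,G2,2), (14,G3,3), (15,G1,4.5), (15,G2,4.5), (16,G1,7), (16,G2,7), (16,G3,7), (18,G3,9), (21,G1,10), (22,G2,11), (26,G1,12), (28,G1,13)
Step 2: Sum ranks within each group.
R_1 = 46.5 (n_1 = 5)
R_2 = 25.5 (n_2 = 5)
R_3 = 19 (n_3 = 3)
Step 3: H = 12/(N(N+1)) * sum(R_i^2/n_i) - 3(N+1)
     = 12/(13*14) * (46.5^2/5 + 25.5^2/5 + 19^2/3) - 3*14
     = 0.065934 * 682.833 - 42
     = 3.021978.
Step 4: Ties present; correction factor C = 1 - 30/(13^3 - 13) = 0.986264. Corrected H = 3.021978 / 0.986264 = 3.064067.
Step 5: Under H0, H ~ chi^2(2); p-value = 0.216096.
Step 6: alpha = 0.05. fail to reject H0.

H = 3.0641, df = 2, p = 0.216096, fail to reject H0.


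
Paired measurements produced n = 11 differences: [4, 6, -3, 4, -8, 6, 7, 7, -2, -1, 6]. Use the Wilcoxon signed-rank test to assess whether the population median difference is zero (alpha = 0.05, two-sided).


Step 1: Drop any zero differences (none here) and take |d_i|.
|d| = [4, 6, 3, 4, 8, 6, 7, 7, 2, 1, 6]
Step 2: Midrank |d_i| (ties get averaged ranks).
ranks: |4|->4.5, |6|->7, |3|->3, |4|->4.5, |8|->11, |6|->7, |7|->9.5, |7|->9.5, |2|->2, |1|->1, |6|->7
Step 3: Attach original signs; sum ranks with positive sign and with negative sign.
W+ = 4.5 + 7 + 4.5 + 7 + 9.5 + 9.5 + 7 = 49
W- = 3 + 11 + 2 + 1 = 17
(Check: W+ + W- = 66 should equal n(n+1)/2 = 66.)
Step 4: Test statistic W = min(W+, W-) = 17.
Step 5: Ties in |d|, so use the tie-corrected normal approximation.
        E[W] = n(n+1)/4 = 11*12/4 = 33.
        Tie groups: |d|=4 (t=2), |d|=6 (t=3), |d|=7 (t=2); sum(t^3 - t) = 36.
        Var[W] = n(n+1)(2n+1)/24 - sum(t^3-t)/48 = 3036/24 - 36/48 = 125.75.
        z = (W - E[W]) / sqrt(Var[W]) = (17 - 33) / 11.2138 = -1.4268.
        Two-sided p = 2*Phi(z) = 0.153635.
Step 6: alpha = 0.05. fail to reject H0.

W+ = 49, W- = 17, W = min = 17, p = 0.153635, fail to reject H0.


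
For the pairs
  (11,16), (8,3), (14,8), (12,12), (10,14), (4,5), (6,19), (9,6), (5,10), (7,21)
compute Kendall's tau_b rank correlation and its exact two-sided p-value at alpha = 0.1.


Step 1: Enumerate the 45 unordered pairs (i,j) with i<j and classify each by sign(x_j-x_i) * sign(y_j-y_i).
  (1,2):dx=-3,dy=-13->C; (1,3):dx=+3,dy=-8->D; (1,4):dx=+1,dy=-4->D; (1,5):dx=-1,dy=-2->C
  (1,6):dx=-7,dy=-11->C; (1,7):dx=-5,dy=+3->D; (1,8):dx=-2,dy=-10->C; (1,9):dx=-6,dy=-6->C
  (1,10):dx=-4,dy=+5->D; (2,3):dx=+6,dy=+5->C; (2,4):dx=+4,dy=+9->C; (2,5):dx=+2,dy=+11->C
  (2,6):dx=-4,dy=+2->D; (2,7):dx=-2,dy=+16->D; (2,8):dx=+1,dy=+3->C; (2,9):dx=-3,dy=+7->D
  (2,10):dx=-1,dy=+18->D; (3,4):dx=-2,dy=+4->D; (3,5):dx=-4,dy=+6->D; (3,6):dx=-10,dy=-3->C
  (3,7):dx=-8,dy=+11->D; (3,8):dx=-5,dy=-2->C; (3,9):dx=-9,dy=+2->D; (3,10):dx=-7,dy=+13->D
  (4,5):dx=-2,dy=+2->D; (4,6):dx=-8,dy=-7->C; (4,7):dx=-6,dy=+7->D; (4,8):dx=-3,dy=-6->C
  (4,9):dx=-7,dy=-2->C; (4,10):dx=-5,dy=+9->D; (5,6):dx=-6,dy=-9->C; (5,7):dx=-4,dy=+5->D
  (5,8):dx=-1,dy=-8->C; (5,9):dx=-5,dy=-4->C; (5,10):dx=-3,dy=+7->D; (6,7):dx=+2,dy=+14->C
  (6,8):dx=+5,dy=+1->C; (6,9):dx=+1,dy=+5->C; (6,10):dx=+3,dy=+16->C; (7,8):dx=+3,dy=-13->D
  (7,9):dx=-1,dy=-9->C; (7,10):dx=+1,dy=+2->C; (8,9):dx=-4,dy=+4->D; (8,10):dx=-2,dy=+15->D
  (9,10):dx=+2,dy=+11->C
Step 2: C = 24, D = 21, total pairs = 45.
Step 3: tau = (C - D)/(n(n-1)/2) = (24 - 21)/45 = 0.066667.
Step 4: Exact two-sided p-value (enumerate n! = 3628800 permutations of y under H0): p = 0.861801.
Step 5: alpha = 0.1. fail to reject H0.

tau_b = 0.0667 (C=24, D=21), p = 0.861801, fail to reject H0.


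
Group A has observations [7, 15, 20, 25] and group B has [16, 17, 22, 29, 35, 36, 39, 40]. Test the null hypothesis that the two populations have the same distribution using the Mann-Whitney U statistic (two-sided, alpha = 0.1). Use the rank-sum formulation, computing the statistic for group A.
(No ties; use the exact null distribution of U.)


Step 1: Combine and sort all 12 observations; assign midranks.
sorted (value, group): (7,X), (15,X), (16,Y), (17,Y), (20,X), (22,Y), (25,X), (29,Y), (35,Y), (36,Y), (39,Y), (40,Y)
ranks: 7->1, 15->2, 16->3, 17->4, 20->5, 22->6, 25->7, 29->8, 35->9, 36->10, 39->11, 40->12
Step 2: Rank sum for X: R1 = 1 + 2 + 5 + 7 = 15.
Step 3: U_X = R1 - n1(n1+1)/2 = 15 - 4*5/2 = 15 - 10 = 5.
       U_Y = n1*n2 - U_X = 32 - 5 = 27.
Step 4: No ties, so the exact null distribution of U (based on enumerating the C(12,4) = 495 equally likely rank assignments) gives the two-sided p-value.
Step 5: p-value = 0.072727; compare to alpha = 0.1. reject H0.

U_X = 5, p = 0.072727, reject H0 at alpha = 0.1.


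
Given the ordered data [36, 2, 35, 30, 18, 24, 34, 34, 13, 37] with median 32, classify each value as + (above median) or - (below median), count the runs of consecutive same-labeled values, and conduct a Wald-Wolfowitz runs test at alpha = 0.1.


Step 1: Compute median = 32; label A = above, B = below.
Labels in order: ABABBBAABA  (n_A = 5, n_B = 5)
Step 2: Count runs R = 7.
Step 3: Under H0 (random ordering), E[R] = 2*n_A*n_B/(n_A+n_B) + 1 = 2*5*5/10 + 1 = 6.0000.
        Var[R] = 2*n_A*n_B*(2*n_A*n_B - n_A - n_B) / ((n_A+n_B)^2 * (n_A+n_B-1)) = 2000/900 = 2.2222.
        SD[R] = 1.4907.
Step 4: Continuity-corrected z = (R - 0.5 - E[R]) / SD[R] = (7 - 0.5 - 6.0000) / 1.4907 = 0.3354.
Step 5: Two-sided p-value via normal approximation = 2*(1 - Phi(|z|)) = 0.737316.
Step 6: alpha = 0.1. fail to reject H0.

R = 7, z = 0.3354, p = 0.737316, fail to reject H0.


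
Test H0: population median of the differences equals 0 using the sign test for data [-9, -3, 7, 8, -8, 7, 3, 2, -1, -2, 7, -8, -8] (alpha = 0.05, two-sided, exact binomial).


Step 1: Discard zero differences. Original n = 13; n_eff = number of nonzero differences = 13.
Nonzero differences (with sign): -9, -3, +7, +8, -8, +7, +3, +2, -1, -2, +7, -8, -8
Step 2: Count signs: positive = 6, negative = 7.
Step 3: Under H0: P(positive) = 0.5, so the number of positives S ~ Bin(13, 0.5).
Step 4: Two-sided exact p-value = sum of Bin(13,0.5) probabilities at or below the observed probability = 1.000000.
Step 5: alpha = 0.05. fail to reject H0.

n_eff = 13, pos = 6, neg = 7, p = 1.000000, fail to reject H0.


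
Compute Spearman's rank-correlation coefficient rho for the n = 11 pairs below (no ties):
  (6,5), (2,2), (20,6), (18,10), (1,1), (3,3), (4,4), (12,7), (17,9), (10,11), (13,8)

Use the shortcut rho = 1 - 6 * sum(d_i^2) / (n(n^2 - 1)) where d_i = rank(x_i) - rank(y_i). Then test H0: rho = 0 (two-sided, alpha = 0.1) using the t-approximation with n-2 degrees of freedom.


Step 1: Rank x and y separately (midranks; no ties here).
rank(x): 6->5, 2->2, 20->11, 18->10, 1->1, 3->3, 4->4, 12->7, 17->9, 10->6, 13->8
rank(y): 5->5, 2->2, 6->6, 10->10, 1->1, 3->3, 4->4, 7->7, 9->9, 11->11, 8->8
Step 2: d_i = R_x(i) - R_y(i); compute d_i^2.
  (5-5)^2=0, (2-2)^2=0, (11-6)^2=25, (10-10)^2=0, (1-1)^2=0, (3-3)^2=0, (4-4)^2=0, (7-7)^2=0, (9-9)^2=0, (6-11)^2=25, (8-8)^2=0
sum(d^2) = 50.
Step 3: rho = 1 - 6*50 / (11*(11^2 - 1)) = 1 - 300/1320 = 0.772727.
Step 4: Under H0, t = rho * sqrt((n-2)/(1-rho^2)) = 3.6522 ~ t(9).
Step 5: Two-sided p-value from the t-distribution with 9 df = 0.005299.
Step 6: alpha = 0.1. reject H0.

rho = 0.7727, p = 0.005299, reject H0 at alpha = 0.1.


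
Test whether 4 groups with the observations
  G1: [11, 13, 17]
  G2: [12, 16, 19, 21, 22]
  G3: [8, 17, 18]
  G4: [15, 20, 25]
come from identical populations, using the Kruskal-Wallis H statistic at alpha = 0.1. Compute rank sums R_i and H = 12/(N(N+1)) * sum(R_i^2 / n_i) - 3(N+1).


Step 1: Combine all N = 14 observations and assign midranks.
sorted (value, group, rank): (8,G3,1), (11,G1,2), (12,G2,3), (13,G1,4), (15,G4,5), (16,G2,6), (17,G1,7.5), (17,G3,7.5), (18,G3,9), (19,G2,10), (20,G4,11), (21,G2,12), (22,G2,13), (25,G4,14)
Step 2: Sum ranks within each group.
R_1 = 13.5 (n_1 = 3)
R_2 = 44 (n_2 = 5)
R_3 = 17.5 (n_3 = 3)
R_4 = 30 (n_4 = 3)
Step 3: H = 12/(N(N+1)) * sum(R_i^2/n_i) - 3(N+1)
     = 12/(14*15) * (13.5^2/3 + 44^2/5 + 17.5^2/3 + 30^2/3) - 3*15
     = 0.057143 * 850.033 - 45
     = 3.573333.
Step 4: Ties present; correction factor C = 1 - 6/(14^3 - 14) = 0.997802. Corrected H = 3.573333 / 0.997802 = 3.581204.
Step 5: Under H0, H ~ chi^2(3); p-value = 0.310382.
Step 6: alpha = 0.1. fail to reject H0.

H = 3.5812, df = 3, p = 0.310382, fail to reject H0.


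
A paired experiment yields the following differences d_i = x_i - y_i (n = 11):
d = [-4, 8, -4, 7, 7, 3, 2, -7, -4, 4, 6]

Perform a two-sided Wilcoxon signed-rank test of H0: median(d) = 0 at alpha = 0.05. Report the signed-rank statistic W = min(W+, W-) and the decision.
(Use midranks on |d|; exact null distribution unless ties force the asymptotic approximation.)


Step 1: Drop any zero differences (none here) and take |d_i|.
|d| = [4, 8, 4, 7, 7, 3, 2, 7, 4, 4, 6]
Step 2: Midrank |d_i| (ties get averaged ranks).
ranks: |4|->4.5, |8|->11, |4|->4.5, |7|->9, |7|->9, |3|->2, |2|->1, |7|->9, |4|->4.5, |4|->4.5, |6|->7
Step 3: Attach original signs; sum ranks with positive sign and with negative sign.
W+ = 11 + 9 + 9 + 2 + 1 + 4.5 + 7 = 43.5
W- = 4.5 + 4.5 + 9 + 4.5 = 22.5
(Check: W+ + W- = 66 should equal n(n+1)/2 = 66.)
Step 4: Test statistic W = min(W+, W-) = 22.5.
Step 5: Ties in |d|, so use the tie-corrected normal approximation.
        E[W] = n(n+1)/4 = 11*12/4 = 33.
        Tie groups: |d|=4 (t=4), |d|=7 (t=3); sum(t^3 - t) = 84.
        Var[W] = n(n+1)(2n+1)/24 - sum(t^3-t)/48 = 3036/24 - 84/48 = 124.75.
        z = (W - E[W]) / sqrt(Var[W]) = (22.5 - 33) / 11.1692 = -0.9401.
        Two-sided p = 2*Phi(z) = 0.347172.
Step 6: alpha = 0.05. fail to reject H0.

W+ = 43.5, W- = 22.5, W = min = 22.5, p = 0.347172, fail to reject H0.


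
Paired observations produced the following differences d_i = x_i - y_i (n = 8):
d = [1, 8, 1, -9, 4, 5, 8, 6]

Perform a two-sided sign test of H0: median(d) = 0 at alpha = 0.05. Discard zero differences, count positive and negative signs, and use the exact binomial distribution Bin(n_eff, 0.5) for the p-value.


Step 1: Discard zero differences. Original n = 8; n_eff = number of nonzero differences = 8.
Nonzero differences (with sign): +1, +8, +1, -9, +4, +5, +8, +6
Step 2: Count signs: positive = 7, negative = 1.
Step 3: Under H0: P(positive) = 0.5, so the number of positives S ~ Bin(8, 0.5).
Step 4: Two-sided exact p-value = sum of Bin(8,0.5) probabilities at or below the observed probability = 0.070312.
Step 5: alpha = 0.05. fail to reject H0.

n_eff = 8, pos = 7, neg = 1, p = 0.070312, fail to reject H0.


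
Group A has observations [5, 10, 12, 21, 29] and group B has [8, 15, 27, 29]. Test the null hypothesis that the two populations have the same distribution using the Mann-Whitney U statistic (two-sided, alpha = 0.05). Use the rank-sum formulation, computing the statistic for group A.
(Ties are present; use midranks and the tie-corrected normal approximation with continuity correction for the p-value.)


Step 1: Combine and sort all 9 observations; assign midranks.
sorted (value, group): (5,X), (8,Y), (10,X), (12,X), (15,Y), (21,X), (27,Y), (29,X), (29,Y)
ranks: 5->1, 8->2, 10->3, 12->4, 15->5, 21->6, 27->7, 29->8.5, 29->8.5
Step 2: Rank sum for X: R1 = 1 + 3 + 4 + 6 + 8.5 = 22.5.
Step 3: U_X = R1 - n1(n1+1)/2 = 22.5 - 5*6/2 = 22.5 - 15 = 7.5.
       U_Y = n1*n2 - U_X = 20 - 7.5 = 12.5.
Step 4: Ties are present, so use the tie-corrected normal approximation (with continuity correction) for the p-value.
Step 5: p-value = 0.622753; compare to alpha = 0.05. fail to reject H0.

U_X = 7.5, p = 0.622753, fail to reject H0 at alpha = 0.05.


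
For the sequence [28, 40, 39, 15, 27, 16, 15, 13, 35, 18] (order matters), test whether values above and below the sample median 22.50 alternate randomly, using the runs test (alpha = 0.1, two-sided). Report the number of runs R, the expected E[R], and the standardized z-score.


Step 1: Compute median = 22.50; label A = above, B = below.
Labels in order: AAABABBBAB  (n_A = 5, n_B = 5)
Step 2: Count runs R = 6.
Step 3: Under H0 (random ordering), E[R] = 2*n_A*n_B/(n_A+n_B) + 1 = 2*5*5/10 + 1 = 6.0000.
        Var[R] = 2*n_A*n_B*(2*n_A*n_B - n_A - n_B) / ((n_A+n_B)^2 * (n_A+n_B-1)) = 2000/900 = 2.2222.
        SD[R] = 1.4907.
Step 4: R = E[R], so z = 0 with no continuity correction.
Step 5: Two-sided p-value via normal approximation = 2*(1 - Phi(|z|)) = 1.000000.
Step 6: alpha = 0.1. fail to reject H0.

R = 6, z = 0.0000, p = 1.000000, fail to reject H0.


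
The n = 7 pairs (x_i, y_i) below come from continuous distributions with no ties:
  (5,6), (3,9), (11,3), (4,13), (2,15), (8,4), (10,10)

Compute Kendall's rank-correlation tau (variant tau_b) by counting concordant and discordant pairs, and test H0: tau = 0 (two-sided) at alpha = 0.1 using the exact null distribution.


Step 1: Enumerate the 21 unordered pairs (i,j) with i<j and classify each by sign(x_j-x_i) * sign(y_j-y_i).
  (1,2):dx=-2,dy=+3->D; (1,3):dx=+6,dy=-3->D; (1,4):dx=-1,dy=+7->D; (1,5):dx=-3,dy=+9->D
  (1,6):dx=+3,dy=-2->D; (1,7):dx=+5,dy=+4->C; (2,3):dx=+8,dy=-6->D; (2,4):dx=+1,dy=+4->C
  (2,5):dx=-1,dy=+6->D; (2,6):dx=+5,dy=-5->D; (2,7):dx=+7,dy=+1->C; (3,4):dx=-7,dy=+10->D
  (3,5):dx=-9,dy=+12->D; (3,6):dx=-3,dy=+1->D; (3,7):dx=-1,dy=+7->D; (4,5):dx=-2,dy=+2->D
  (4,6):dx=+4,dy=-9->D; (4,7):dx=+6,dy=-3->D; (5,6):dx=+6,dy=-11->D; (5,7):dx=+8,dy=-5->D
  (6,7):dx=+2,dy=+6->C
Step 2: C = 4, D = 17, total pairs = 21.
Step 3: tau = (C - D)/(n(n-1)/2) = (4 - 17)/21 = -0.619048.
Step 4: Exact two-sided p-value (enumerate n! = 5040 permutations of y under H0): p = 0.069048.
Step 5: alpha = 0.1. reject H0.

tau_b = -0.6190 (C=4, D=17), p = 0.069048, reject H0.


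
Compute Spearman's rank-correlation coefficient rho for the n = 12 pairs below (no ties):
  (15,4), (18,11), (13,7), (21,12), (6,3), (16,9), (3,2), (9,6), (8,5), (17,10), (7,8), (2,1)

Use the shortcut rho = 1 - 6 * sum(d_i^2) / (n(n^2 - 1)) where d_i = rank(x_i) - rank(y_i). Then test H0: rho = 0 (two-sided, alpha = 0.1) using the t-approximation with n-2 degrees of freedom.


Step 1: Rank x and y separately (midranks; no ties here).
rank(x): 15->8, 18->11, 13->7, 21->12, 6->3, 16->9, 3->2, 9->6, 8->5, 17->10, 7->4, 2->1
rank(y): 4->4, 11->11, 7->7, 12->12, 3->3, 9->9, 2->2, 6->6, 5->5, 10->10, 8->8, 1->1
Step 2: d_i = R_x(i) - R_y(i); compute d_i^2.
  (8-4)^2=16, (11-11)^2=0, (7-7)^2=0, (12-12)^2=0, (3-3)^2=0, (9-9)^2=0, (2-2)^2=0, (6-6)^2=0, (5-5)^2=0, (10-10)^2=0, (4-8)^2=16, (1-1)^2=0
sum(d^2) = 32.
Step 3: rho = 1 - 6*32 / (12*(12^2 - 1)) = 1 - 192/1716 = 0.888112.
Step 4: Under H0, t = rho * sqrt((n-2)/(1-rho^2)) = 6.1103 ~ t(10).
Step 5: Two-sided p-value from the t-distribution with 10 df = 0.000114.
Step 6: alpha = 0.1. reject H0.

rho = 0.8881, p = 0.000114, reject H0 at alpha = 0.1.


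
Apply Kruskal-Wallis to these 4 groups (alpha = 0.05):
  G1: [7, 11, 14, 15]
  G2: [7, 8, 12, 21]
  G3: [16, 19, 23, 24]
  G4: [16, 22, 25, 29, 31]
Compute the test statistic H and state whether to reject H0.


Step 1: Combine all N = 17 observations and assign midranks.
sorted (value, group, rank): (7,G1,1.5), (7,G2,1.5), (8,G2,3), (11,G1,4), (12,G2,5), (14,G1,6), (15,G1,7), (16,G3,8.5), (16,G4,8.5), (19,G3,10), (21,G2,11), (22,G4,12), (23,G3,13), (24,G3,14), (25,G4,15), (29,G4,16), (31,G4,17)
Step 2: Sum ranks within each group.
R_1 = 18.5 (n_1 = 4)
R_2 = 20.5 (n_2 = 4)
R_3 = 45.5 (n_3 = 4)
R_4 = 68.5 (n_4 = 5)
Step 3: H = 12/(N(N+1)) * sum(R_i^2/n_i) - 3(N+1)
     = 12/(17*18) * (18.5^2/4 + 20.5^2/4 + 45.5^2/4 + 68.5^2/5) - 3*18
     = 0.039216 * 1646.64 - 54
     = 10.574020.
Step 4: Ties present; correction factor C = 1 - 12/(17^3 - 17) = 0.997549. Corrected H = 10.574020 / 0.997549 = 10.600000.
Step 5: Under H0, H ~ chi^2(3); p-value = 0.014098.
Step 6: alpha = 0.05. reject H0.

H = 10.6000, df = 3, p = 0.014098, reject H0.


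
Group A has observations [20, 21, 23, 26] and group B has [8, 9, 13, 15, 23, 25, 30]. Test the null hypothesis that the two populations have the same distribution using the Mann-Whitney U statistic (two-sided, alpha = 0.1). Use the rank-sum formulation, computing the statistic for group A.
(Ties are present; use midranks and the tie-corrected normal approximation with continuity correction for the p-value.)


Step 1: Combine and sort all 11 observations; assign midranks.
sorted (value, group): (8,Y), (9,Y), (13,Y), (15,Y), (20,X), (21,X), (23,X), (23,Y), (25,Y), (26,X), (30,Y)
ranks: 8->1, 9->2, 13->3, 15->4, 20->5, 21->6, 23->7.5, 23->7.5, 25->9, 26->10, 30->11
Step 2: Rank sum for X: R1 = 5 + 6 + 7.5 + 10 = 28.5.
Step 3: U_X = R1 - n1(n1+1)/2 = 28.5 - 4*5/2 = 28.5 - 10 = 18.5.
       U_Y = n1*n2 - U_X = 28 - 18.5 = 9.5.
Step 4: Ties are present, so use the tie-corrected normal approximation (with continuity correction) for the p-value.
Step 5: p-value = 0.448659; compare to alpha = 0.1. fail to reject H0.

U_X = 18.5, p = 0.448659, fail to reject H0 at alpha = 0.1.


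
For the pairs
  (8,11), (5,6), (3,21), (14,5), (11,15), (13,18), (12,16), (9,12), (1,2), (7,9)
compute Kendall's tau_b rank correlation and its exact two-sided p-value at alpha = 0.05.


Step 1: Enumerate the 45 unordered pairs (i,j) with i<j and classify each by sign(x_j-x_i) * sign(y_j-y_i).
  (1,2):dx=-3,dy=-5->C; (1,3):dx=-5,dy=+10->D; (1,4):dx=+6,dy=-6->D; (1,5):dx=+3,dy=+4->C
  (1,6):dx=+5,dy=+7->C; (1,7):dx=+4,dy=+5->C; (1,8):dx=+1,dy=+1->C; (1,9):dx=-7,dy=-9->C
  (1,10):dx=-1,dy=-2->C; (2,3):dx=-2,dy=+15->D; (2,4):dx=+9,dy=-1->D; (2,5):dx=+6,dy=+9->C
  (2,6):dx=+8,dy=+12->C; (2,7):dx=+7,dy=+10->C; (2,8):dx=+4,dy=+6->C; (2,9):dx=-4,dy=-4->C
  (2,10):dx=+2,dy=+3->C; (3,4):dx=+11,dy=-16->D; (3,5):dx=+8,dy=-6->D; (3,6):dx=+10,dy=-3->D
  (3,7):dx=+9,dy=-5->D; (3,8):dx=+6,dy=-9->D; (3,9):dx=-2,dy=-19->C; (3,10):dx=+4,dy=-12->D
  (4,5):dx=-3,dy=+10->D; (4,6):dx=-1,dy=+13->D; (4,7):dx=-2,dy=+11->D; (4,8):dx=-5,dy=+7->D
  (4,9):dx=-13,dy=-3->C; (4,10):dx=-7,dy=+4->D; (5,6):dx=+2,dy=+3->C; (5,7):dx=+1,dy=+1->C
  (5,8):dx=-2,dy=-3->C; (5,9):dx=-10,dy=-13->C; (5,10):dx=-4,dy=-6->C; (6,7):dx=-1,dy=-2->C
  (6,8):dx=-4,dy=-6->C; (6,9):dx=-12,dy=-16->C; (6,10):dx=-6,dy=-9->C; (7,8):dx=-3,dy=-4->C
  (7,9):dx=-11,dy=-14->C; (7,10):dx=-5,dy=-7->C; (8,9):dx=-8,dy=-10->C; (8,10):dx=-2,dy=-3->C
  (9,10):dx=+6,dy=+7->C
Step 2: C = 30, D = 15, total pairs = 45.
Step 3: tau = (C - D)/(n(n-1)/2) = (30 - 15)/45 = 0.333333.
Step 4: Exact two-sided p-value (enumerate n! = 3628800 permutations of y under H0): p = 0.216373.
Step 5: alpha = 0.05. fail to reject H0.

tau_b = 0.3333 (C=30, D=15), p = 0.216373, fail to reject H0.


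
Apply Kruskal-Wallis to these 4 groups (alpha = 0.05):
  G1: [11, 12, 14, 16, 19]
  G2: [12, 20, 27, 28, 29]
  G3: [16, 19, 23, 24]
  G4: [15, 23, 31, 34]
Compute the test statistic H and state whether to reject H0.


Step 1: Combine all N = 18 observations and assign midranks.
sorted (value, group, rank): (11,G1,1), (12,G1,2.5), (12,G2,2.5), (14,G1,4), (15,G4,5), (16,G1,6.5), (16,G3,6.5), (19,G1,8.5), (19,G3,8.5), (20,G2,10), (23,G3,11.5), (23,G4,11.5), (24,G3,13), (27,G2,14), (28,G2,15), (29,G2,16), (31,G4,17), (34,G4,18)
Step 2: Sum ranks within each group.
R_1 = 22.5 (n_1 = 5)
R_2 = 57.5 (n_2 = 5)
R_3 = 39.5 (n_3 = 4)
R_4 = 51.5 (n_4 = 4)
Step 3: H = 12/(N(N+1)) * sum(R_i^2/n_i) - 3(N+1)
     = 12/(18*19) * (22.5^2/5 + 57.5^2/5 + 39.5^2/4 + 51.5^2/4) - 3*19
     = 0.035088 * 1815.62 - 57
     = 6.706140.
Step 4: Ties present; correction factor C = 1 - 24/(18^3 - 18) = 0.995872. Corrected H = 6.706140 / 0.995872 = 6.733938.
Step 5: Under H0, H ~ chi^2(3); p-value = 0.080879.
Step 6: alpha = 0.05. fail to reject H0.

H = 6.7339, df = 3, p = 0.080879, fail to reject H0.


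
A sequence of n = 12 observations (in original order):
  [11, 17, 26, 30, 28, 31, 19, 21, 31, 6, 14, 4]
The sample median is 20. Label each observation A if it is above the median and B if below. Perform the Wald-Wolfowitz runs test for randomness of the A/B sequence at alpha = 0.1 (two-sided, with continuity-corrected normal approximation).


Step 1: Compute median = 20; label A = above, B = below.
Labels in order: BBAAAABAABBB  (n_A = 6, n_B = 6)
Step 2: Count runs R = 5.
Step 3: Under H0 (random ordering), E[R] = 2*n_A*n_B/(n_A+n_B) + 1 = 2*6*6/12 + 1 = 7.0000.
        Var[R] = 2*n_A*n_B*(2*n_A*n_B - n_A - n_B) / ((n_A+n_B)^2 * (n_A+n_B-1)) = 4320/1584 = 2.7273.
        SD[R] = 1.6514.
Step 4: Continuity-corrected z = (R + 0.5 - E[R]) / SD[R] = (5 + 0.5 - 7.0000) / 1.6514 = -0.9083.
Step 5: Two-sided p-value via normal approximation = 2*(1 - Phi(|z|)) = 0.363722.
Step 6: alpha = 0.1. fail to reject H0.

R = 5, z = -0.9083, p = 0.363722, fail to reject H0.


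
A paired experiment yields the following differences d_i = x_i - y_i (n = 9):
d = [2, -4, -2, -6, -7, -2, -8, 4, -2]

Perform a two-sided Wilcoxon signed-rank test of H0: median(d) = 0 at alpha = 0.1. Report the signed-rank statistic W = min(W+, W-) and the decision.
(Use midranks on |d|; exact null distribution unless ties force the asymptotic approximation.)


Step 1: Drop any zero differences (none here) and take |d_i|.
|d| = [2, 4, 2, 6, 7, 2, 8, 4, 2]
Step 2: Midrank |d_i| (ties get averaged ranks).
ranks: |2|->2.5, |4|->5.5, |2|->2.5, |6|->7, |7|->8, |2|->2.5, |8|->9, |4|->5.5, |2|->2.5
Step 3: Attach original signs; sum ranks with positive sign and with negative sign.
W+ = 2.5 + 5.5 = 8
W- = 5.5 + 2.5 + 7 + 8 + 2.5 + 9 + 2.5 = 37
(Check: W+ + W- = 45 should equal n(n+1)/2 = 45.)
Step 4: Test statistic W = min(W+, W-) = 8.
Step 5: Ties in |d|, so use the tie-corrected normal approximation.
        E[W] = n(n+1)/4 = 9*10/4 = 22.5.
        Tie groups: |d|=2 (t=4), |d|=4 (t=2); sum(t^3 - t) = 66.
        Var[W] = n(n+1)(2n+1)/24 - sum(t^3-t)/48 = 1710/24 - 66/48 = 69.875.
        z = (W - E[W]) / sqrt(Var[W]) = (8 - 22.5) / 8.3591 = -1.7346.
        Two-sided p = 2*Phi(z) = 0.082806.
Step 6: alpha = 0.1. reject H0.

W+ = 8, W- = 37, W = min = 8, p = 0.082806, reject H0.


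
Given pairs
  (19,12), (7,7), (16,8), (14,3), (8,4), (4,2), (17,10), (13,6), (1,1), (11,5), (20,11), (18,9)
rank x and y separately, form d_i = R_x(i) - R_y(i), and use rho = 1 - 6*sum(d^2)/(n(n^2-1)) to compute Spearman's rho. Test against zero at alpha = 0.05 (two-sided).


Step 1: Rank x and y separately (midranks; no ties here).
rank(x): 19->11, 7->3, 16->8, 14->7, 8->4, 4->2, 17->9, 13->6, 1->1, 11->5, 20->12, 18->10
rank(y): 12->12, 7->7, 8->8, 3->3, 4->4, 2->2, 10->10, 6->6, 1->1, 5->5, 11->11, 9->9
Step 2: d_i = R_x(i) - R_y(i); compute d_i^2.
  (11-12)^2=1, (3-7)^2=16, (8-8)^2=0, (7-3)^2=16, (4-4)^2=0, (2-2)^2=0, (9-10)^2=1, (6-6)^2=0, (1-1)^2=0, (5-5)^2=0, (12-11)^2=1, (10-9)^2=1
sum(d^2) = 36.
Step 3: rho = 1 - 6*36 / (12*(12^2 - 1)) = 1 - 216/1716 = 0.874126.
Step 4: Under H0, t = rho * sqrt((n-2)/(1-rho^2)) = 5.6912 ~ t(10).
Step 5: Two-sided p-value from the t-distribution with 10 df = 0.000201.
Step 6: alpha = 0.05. reject H0.

rho = 0.8741, p = 0.000201, reject H0 at alpha = 0.05.


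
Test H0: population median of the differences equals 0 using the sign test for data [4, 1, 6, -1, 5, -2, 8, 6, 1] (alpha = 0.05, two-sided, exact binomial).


Step 1: Discard zero differences. Original n = 9; n_eff = number of nonzero differences = 9.
Nonzero differences (with sign): +4, +1, +6, -1, +5, -2, +8, +6, +1
Step 2: Count signs: positive = 7, negative = 2.
Step 3: Under H0: P(positive) = 0.5, so the number of positives S ~ Bin(9, 0.5).
Step 4: Two-sided exact p-value = sum of Bin(9,0.5) probabilities at or below the observed probability = 0.179688.
Step 5: alpha = 0.05. fail to reject H0.

n_eff = 9, pos = 7, neg = 2, p = 0.179688, fail to reject H0.


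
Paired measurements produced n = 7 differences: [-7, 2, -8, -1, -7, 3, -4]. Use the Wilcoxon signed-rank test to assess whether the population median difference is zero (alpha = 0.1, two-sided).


Step 1: Drop any zero differences (none here) and take |d_i|.
|d| = [7, 2, 8, 1, 7, 3, 4]
Step 2: Midrank |d_i| (ties get averaged ranks).
ranks: |7|->5.5, |2|->2, |8|->7, |1|->1, |7|->5.5, |3|->3, |4|->4
Step 3: Attach original signs; sum ranks with positive sign and with negative sign.
W+ = 2 + 3 = 5
W- = 5.5 + 7 + 1 + 5.5 + 4 = 23
(Check: W+ + W- = 28 should equal n(n+1)/2 = 28.)
Step 4: Test statistic W = min(W+, W-) = 5.
Step 5: Ties in |d|, so use the tie-corrected normal approximation.
        E[W] = n(n+1)/4 = 7*8/4 = 14.
        Tie groups: |d|=7 (t=2); sum(t^3 - t) = 6.
        Var[W] = n(n+1)(2n+1)/24 - sum(t^3-t)/48 = 840/24 - 6/48 = 34.875.
        z = (W - E[W]) / sqrt(Var[W]) = (5 - 14) / 5.9055 = -1.5240.
        Two-sided p = 2*Phi(z) = 0.127508.
Step 6: alpha = 0.1. fail to reject H0.

W+ = 5, W- = 23, W = min = 5, p = 0.127508, fail to reject H0.


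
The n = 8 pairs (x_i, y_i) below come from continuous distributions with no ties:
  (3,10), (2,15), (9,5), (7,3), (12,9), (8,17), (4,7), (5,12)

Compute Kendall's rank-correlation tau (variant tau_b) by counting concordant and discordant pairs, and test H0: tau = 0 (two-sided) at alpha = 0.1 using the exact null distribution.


Step 1: Enumerate the 28 unordered pairs (i,j) with i<j and classify each by sign(x_j-x_i) * sign(y_j-y_i).
  (1,2):dx=-1,dy=+5->D; (1,3):dx=+6,dy=-5->D; (1,4):dx=+4,dy=-7->D; (1,5):dx=+9,dy=-1->D
  (1,6):dx=+5,dy=+7->C; (1,7):dx=+1,dy=-3->D; (1,8):dx=+2,dy=+2->C; (2,3):dx=+7,dy=-10->D
  (2,4):dx=+5,dy=-12->D; (2,5):dx=+10,dy=-6->D; (2,6):dx=+6,dy=+2->C; (2,7):dx=+2,dy=-8->D
  (2,8):dx=+3,dy=-3->D; (3,4):dx=-2,dy=-2->C; (3,5):dx=+3,dy=+4->C; (3,6):dx=-1,dy=+12->D
  (3,7):dx=-5,dy=+2->D; (3,8):dx=-4,dy=+7->D; (4,5):dx=+5,dy=+6->C; (4,6):dx=+1,dy=+14->C
  (4,7):dx=-3,dy=+4->D; (4,8):dx=-2,dy=+9->D; (5,6):dx=-4,dy=+8->D; (5,7):dx=-8,dy=-2->C
  (5,8):dx=-7,dy=+3->D; (6,7):dx=-4,dy=-10->C; (6,8):dx=-3,dy=-5->C; (7,8):dx=+1,dy=+5->C
Step 2: C = 11, D = 17, total pairs = 28.
Step 3: tau = (C - D)/(n(n-1)/2) = (11 - 17)/28 = -0.214286.
Step 4: Exact two-sided p-value (enumerate n! = 40320 permutations of y under H0): p = 0.548413.
Step 5: alpha = 0.1. fail to reject H0.

tau_b = -0.2143 (C=11, D=17), p = 0.548413, fail to reject H0.


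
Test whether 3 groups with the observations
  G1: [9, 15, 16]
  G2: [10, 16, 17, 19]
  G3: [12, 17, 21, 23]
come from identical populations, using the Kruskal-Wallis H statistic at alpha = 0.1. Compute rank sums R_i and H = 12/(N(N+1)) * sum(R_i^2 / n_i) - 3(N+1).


Step 1: Combine all N = 11 observations and assign midranks.
sorted (value, group, rank): (9,G1,1), (10,G2,2), (12,G3,3), (15,G1,4), (16,G1,5.5), (16,G2,5.5), (17,G2,7.5), (17,G3,7.5), (19,G2,9), (21,G3,10), (23,G3,11)
Step 2: Sum ranks within each group.
R_1 = 10.5 (n_1 = 3)
R_2 = 24 (n_2 = 4)
R_3 = 31.5 (n_3 = 4)
Step 3: H = 12/(N(N+1)) * sum(R_i^2/n_i) - 3(N+1)
     = 12/(11*12) * (10.5^2/3 + 24^2/4 + 31.5^2/4) - 3*12
     = 0.090909 * 428.812 - 36
     = 2.982955.
Step 4: Ties present; correction factor C = 1 - 12/(11^3 - 11) = 0.990909. Corrected H = 2.982955 / 0.990909 = 3.010321.
Step 5: Under H0, H ~ chi^2(2); p-value = 0.221982.
Step 6: alpha = 0.1. fail to reject H0.

H = 3.0103, df = 2, p = 0.221982, fail to reject H0.


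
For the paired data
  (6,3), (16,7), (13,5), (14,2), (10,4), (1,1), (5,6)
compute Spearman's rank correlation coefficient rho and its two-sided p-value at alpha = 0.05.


Step 1: Rank x and y separately (midranks; no ties here).
rank(x): 6->3, 16->7, 13->5, 14->6, 10->4, 1->1, 5->2
rank(y): 3->3, 7->7, 5->5, 2->2, 4->4, 1->1, 6->6
Step 2: d_i = R_x(i) - R_y(i); compute d_i^2.
  (3-3)^2=0, (7-7)^2=0, (5-5)^2=0, (6-2)^2=16, (4-4)^2=0, (1-1)^2=0, (2-6)^2=16
sum(d^2) = 32.
Step 3: rho = 1 - 6*32 / (7*(7^2 - 1)) = 1 - 192/336 = 0.428571.
Step 4: Under H0, t = rho * sqrt((n-2)/(1-rho^2)) = 1.0607 ~ t(5).
Step 5: Two-sided p-value from the t-distribution with 5 df = 0.337368.
Step 6: alpha = 0.05. fail to reject H0.

rho = 0.4286, p = 0.337368, fail to reject H0 at alpha = 0.05.


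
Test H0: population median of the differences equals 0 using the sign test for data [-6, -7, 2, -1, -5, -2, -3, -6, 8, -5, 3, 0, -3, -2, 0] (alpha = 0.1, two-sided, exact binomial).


Step 1: Discard zero differences. Original n = 15; n_eff = number of nonzero differences = 13.
Nonzero differences (with sign): -6, -7, +2, -1, -5, -2, -3, -6, +8, -5, +3, -3, -2
Step 2: Count signs: positive = 3, negative = 10.
Step 3: Under H0: P(positive) = 0.5, so the number of positives S ~ Bin(13, 0.5).
Step 4: Two-sided exact p-value = sum of Bin(13,0.5) probabilities at or below the observed probability = 0.092285.
Step 5: alpha = 0.1. reject H0.

n_eff = 13, pos = 3, neg = 10, p = 0.092285, reject H0.


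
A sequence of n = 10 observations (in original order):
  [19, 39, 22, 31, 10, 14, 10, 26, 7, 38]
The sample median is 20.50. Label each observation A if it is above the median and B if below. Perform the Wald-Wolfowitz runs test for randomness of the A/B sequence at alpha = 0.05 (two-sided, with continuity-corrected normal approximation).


Step 1: Compute median = 20.50; label A = above, B = below.
Labels in order: BAAABBBABA  (n_A = 5, n_B = 5)
Step 2: Count runs R = 6.
Step 3: Under H0 (random ordering), E[R] = 2*n_A*n_B/(n_A+n_B) + 1 = 2*5*5/10 + 1 = 6.0000.
        Var[R] = 2*n_A*n_B*(2*n_A*n_B - n_A - n_B) / ((n_A+n_B)^2 * (n_A+n_B-1)) = 2000/900 = 2.2222.
        SD[R] = 1.4907.
Step 4: R = E[R], so z = 0 with no continuity correction.
Step 5: Two-sided p-value via normal approximation = 2*(1 - Phi(|z|)) = 1.000000.
Step 6: alpha = 0.05. fail to reject H0.

R = 6, z = 0.0000, p = 1.000000, fail to reject H0.


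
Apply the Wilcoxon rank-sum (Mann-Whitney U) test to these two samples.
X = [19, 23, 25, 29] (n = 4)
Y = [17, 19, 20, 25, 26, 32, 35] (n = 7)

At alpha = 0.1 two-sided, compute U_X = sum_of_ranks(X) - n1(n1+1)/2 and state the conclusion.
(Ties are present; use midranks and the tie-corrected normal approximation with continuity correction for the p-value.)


Step 1: Combine and sort all 11 observations; assign midranks.
sorted (value, group): (17,Y), (19,X), (19,Y), (20,Y), (23,X), (25,X), (25,Y), (26,Y), (29,X), (32,Y), (35,Y)
ranks: 17->1, 19->2.5, 19->2.5, 20->4, 23->5, 25->6.5, 25->6.5, 26->8, 29->9, 32->10, 35->11
Step 2: Rank sum for X: R1 = 2.5 + 5 + 6.5 + 9 = 23.
Step 3: U_X = R1 - n1(n1+1)/2 = 23 - 4*5/2 = 23 - 10 = 13.
       U_Y = n1*n2 - U_X = 28 - 13 = 15.
Step 4: Ties are present, so use the tie-corrected normal approximation (with continuity correction) for the p-value.
Step 5: p-value = 0.924376; compare to alpha = 0.1. fail to reject H0.

U_X = 13, p = 0.924376, fail to reject H0 at alpha = 0.1.


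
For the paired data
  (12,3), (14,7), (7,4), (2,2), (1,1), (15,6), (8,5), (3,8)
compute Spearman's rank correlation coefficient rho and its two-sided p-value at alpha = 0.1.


Step 1: Rank x and y separately (midranks; no ties here).
rank(x): 12->6, 14->7, 7->4, 2->2, 1->1, 15->8, 8->5, 3->3
rank(y): 3->3, 7->7, 4->4, 2->2, 1->1, 6->6, 5->5, 8->8
Step 2: d_i = R_x(i) - R_y(i); compute d_i^2.
  (6-3)^2=9, (7-7)^2=0, (4-4)^2=0, (2-2)^2=0, (1-1)^2=0, (8-6)^2=4, (5-5)^2=0, (3-8)^2=25
sum(d^2) = 38.
Step 3: rho = 1 - 6*38 / (8*(8^2 - 1)) = 1 - 228/504 = 0.547619.
Step 4: Under H0, t = rho * sqrt((n-2)/(1-rho^2)) = 1.6031 ~ t(6).
Step 5: Two-sided p-value from the t-distribution with 6 df = 0.160026.
Step 6: alpha = 0.1. fail to reject H0.

rho = 0.5476, p = 0.160026, fail to reject H0 at alpha = 0.1.


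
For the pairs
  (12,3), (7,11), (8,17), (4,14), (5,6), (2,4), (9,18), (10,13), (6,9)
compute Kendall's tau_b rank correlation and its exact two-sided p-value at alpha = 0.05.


Step 1: Enumerate the 36 unordered pairs (i,j) with i<j and classify each by sign(x_j-x_i) * sign(y_j-y_i).
  (1,2):dx=-5,dy=+8->D; (1,3):dx=-4,dy=+14->D; (1,4):dx=-8,dy=+11->D; (1,5):dx=-7,dy=+3->D
  (1,6):dx=-10,dy=+1->D; (1,7):dx=-3,dy=+15->D; (1,8):dx=-2,dy=+10->D; (1,9):dx=-6,dy=+6->D
  (2,3):dx=+1,dy=+6->C; (2,4):dx=-3,dy=+3->D; (2,5):dx=-2,dy=-5->C; (2,6):dx=-5,dy=-7->C
  (2,7):dx=+2,dy=+7->C; (2,8):dx=+3,dy=+2->C; (2,9):dx=-1,dy=-2->C; (3,4):dx=-4,dy=-3->C
  (3,5):dx=-3,dy=-11->C; (3,6):dx=-6,dy=-13->C; (3,7):dx=+1,dy=+1->C; (3,8):dx=+2,dy=-4->D
  (3,9):dx=-2,dy=-8->C; (4,5):dx=+1,dy=-8->D; (4,6):dx=-2,dy=-10->C; (4,7):dx=+5,dy=+4->C
  (4,8):dx=+6,dy=-1->D; (4,9):dx=+2,dy=-5->D; (5,6):dx=-3,dy=-2->C; (5,7):dx=+4,dy=+12->C
  (5,8):dx=+5,dy=+7->C; (5,9):dx=+1,dy=+3->C; (6,7):dx=+7,dy=+14->C; (6,8):dx=+8,dy=+9->C
  (6,9):dx=+4,dy=+5->C; (7,8):dx=+1,dy=-5->D; (7,9):dx=-3,dy=-9->C; (8,9):dx=-4,dy=-4->C
Step 2: C = 22, D = 14, total pairs = 36.
Step 3: tau = (C - D)/(n(n-1)/2) = (22 - 14)/36 = 0.222222.
Step 4: Exact two-sided p-value (enumerate n! = 362880 permutations of y under H0): p = 0.476709.
Step 5: alpha = 0.05. fail to reject H0.

tau_b = 0.2222 (C=22, D=14), p = 0.476709, fail to reject H0.


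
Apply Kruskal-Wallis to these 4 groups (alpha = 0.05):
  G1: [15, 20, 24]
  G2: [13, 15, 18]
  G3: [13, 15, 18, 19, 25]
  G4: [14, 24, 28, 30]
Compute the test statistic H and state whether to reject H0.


Step 1: Combine all N = 15 observations and assign midranks.
sorted (value, group, rank): (13,G2,1.5), (13,G3,1.5), (14,G4,3), (15,G1,5), (15,G2,5), (15,G3,5), (18,G2,7.5), (18,G3,7.5), (19,G3,9), (20,G1,10), (24,G1,11.5), (24,G4,11.5), (25,G3,13), (28,G4,14), (30,G4,15)
Step 2: Sum ranks within each group.
R_1 = 26.5 (n_1 = 3)
R_2 = 14 (n_2 = 3)
R_3 = 36 (n_3 = 5)
R_4 = 43.5 (n_4 = 4)
Step 3: H = 12/(N(N+1)) * sum(R_i^2/n_i) - 3(N+1)
     = 12/(15*16) * (26.5^2/3 + 14^2/3 + 36^2/5 + 43.5^2/4) - 3*16
     = 0.050000 * 1031.68 - 48
     = 3.583958.
Step 4: Ties present; correction factor C = 1 - 42/(15^3 - 15) = 0.987500. Corrected H = 3.583958 / 0.987500 = 3.629325.
Step 5: Under H0, H ~ chi^2(3); p-value = 0.304372.
Step 6: alpha = 0.05. fail to reject H0.

H = 3.6293, df = 3, p = 0.304372, fail to reject H0.


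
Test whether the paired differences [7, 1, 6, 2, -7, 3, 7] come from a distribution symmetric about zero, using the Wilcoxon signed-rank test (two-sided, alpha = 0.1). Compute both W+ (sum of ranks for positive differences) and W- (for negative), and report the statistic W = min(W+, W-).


Step 1: Drop any zero differences (none here) and take |d_i|.
|d| = [7, 1, 6, 2, 7, 3, 7]
Step 2: Midrank |d_i| (ties get averaged ranks).
ranks: |7|->6, |1|->1, |6|->4, |2|->2, |7|->6, |3|->3, |7|->6
Step 3: Attach original signs; sum ranks with positive sign and with negative sign.
W+ = 6 + 1 + 4 + 2 + 3 + 6 = 22
W- = 6 = 6
(Check: W+ + W- = 28 should equal n(n+1)/2 = 28.)
Step 4: Test statistic W = min(W+, W-) = 6.
Step 5: Ties in |d|, so use the tie-corrected normal approximation.
        E[W] = n(n+1)/4 = 7*8/4 = 14.
        Tie groups: |d|=7 (t=3); sum(t^3 - t) = 24.
        Var[W] = n(n+1)(2n+1)/24 - sum(t^3-t)/48 = 840/24 - 24/48 = 34.5.
        z = (W - E[W]) / sqrt(Var[W]) = (6 - 14) / 5.8737 = -1.3620.
        Two-sided p = 2*Phi(z) = 0.173195.
Step 6: alpha = 0.1. fail to reject H0.

W+ = 22, W- = 6, W = min = 6, p = 0.173195, fail to reject H0.


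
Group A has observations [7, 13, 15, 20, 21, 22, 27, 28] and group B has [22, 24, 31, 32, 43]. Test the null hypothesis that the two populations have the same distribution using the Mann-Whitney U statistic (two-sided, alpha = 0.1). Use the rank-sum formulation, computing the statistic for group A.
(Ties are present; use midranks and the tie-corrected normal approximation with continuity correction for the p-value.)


Step 1: Combine and sort all 13 observations; assign midranks.
sorted (value, group): (7,X), (13,X), (15,X), (20,X), (21,X), (22,X), (22,Y), (24,Y), (27,X), (28,X), (31,Y), (32,Y), (43,Y)
ranks: 7->1, 13->2, 15->3, 20->4, 21->5, 22->6.5, 22->6.5, 24->8, 27->9, 28->10, 31->11, 32->12, 43->13
Step 2: Rank sum for X: R1 = 1 + 2 + 3 + 4 + 5 + 6.5 + 9 + 10 = 40.5.
Step 3: U_X = R1 - n1(n1+1)/2 = 40.5 - 8*9/2 = 40.5 - 36 = 4.5.
       U_Y = n1*n2 - U_X = 40 - 4.5 = 35.5.
Step 4: Ties are present, so use the tie-corrected normal approximation (with continuity correction) for the p-value.
Step 5: p-value = 0.027892; compare to alpha = 0.1. reject H0.

U_X = 4.5, p = 0.027892, reject H0 at alpha = 0.1.


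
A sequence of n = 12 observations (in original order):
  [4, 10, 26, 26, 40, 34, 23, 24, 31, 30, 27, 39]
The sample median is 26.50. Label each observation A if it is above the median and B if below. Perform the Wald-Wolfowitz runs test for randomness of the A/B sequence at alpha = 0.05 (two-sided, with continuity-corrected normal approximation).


Step 1: Compute median = 26.50; label A = above, B = below.
Labels in order: BBBBAABBAAAA  (n_A = 6, n_B = 6)
Step 2: Count runs R = 4.
Step 3: Under H0 (random ordering), E[R] = 2*n_A*n_B/(n_A+n_B) + 1 = 2*6*6/12 + 1 = 7.0000.
        Var[R] = 2*n_A*n_B*(2*n_A*n_B - n_A - n_B) / ((n_A+n_B)^2 * (n_A+n_B-1)) = 4320/1584 = 2.7273.
        SD[R] = 1.6514.
Step 4: Continuity-corrected z = (R + 0.5 - E[R]) / SD[R] = (4 + 0.5 - 7.0000) / 1.6514 = -1.5138.
Step 5: Two-sided p-value via normal approximation = 2*(1 - Phi(|z|)) = 0.130070.
Step 6: alpha = 0.05. fail to reject H0.

R = 4, z = -1.5138, p = 0.130070, fail to reject H0.


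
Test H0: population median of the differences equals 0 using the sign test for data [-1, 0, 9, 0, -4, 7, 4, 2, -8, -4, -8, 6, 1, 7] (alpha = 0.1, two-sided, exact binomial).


Step 1: Discard zero differences. Original n = 14; n_eff = number of nonzero differences = 12.
Nonzero differences (with sign): -1, +9, -4, +7, +4, +2, -8, -4, -8, +6, +1, +7
Step 2: Count signs: positive = 7, negative = 5.
Step 3: Under H0: P(positive) = 0.5, so the number of positives S ~ Bin(12, 0.5).
Step 4: Two-sided exact p-value = sum of Bin(12,0.5) probabilities at or below the observed probability = 0.774414.
Step 5: alpha = 0.1. fail to reject H0.

n_eff = 12, pos = 7, neg = 5, p = 0.774414, fail to reject H0.


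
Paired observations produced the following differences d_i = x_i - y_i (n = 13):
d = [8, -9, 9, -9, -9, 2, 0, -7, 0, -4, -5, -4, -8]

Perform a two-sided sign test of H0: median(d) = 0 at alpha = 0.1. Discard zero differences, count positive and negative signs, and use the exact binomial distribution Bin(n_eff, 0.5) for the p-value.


Step 1: Discard zero differences. Original n = 13; n_eff = number of nonzero differences = 11.
Nonzero differences (with sign): +8, -9, +9, -9, -9, +2, -7, -4, -5, -4, -8
Step 2: Count signs: positive = 3, negative = 8.
Step 3: Under H0: P(positive) = 0.5, so the number of positives S ~ Bin(11, 0.5).
Step 4: Two-sided exact p-value = sum of Bin(11,0.5) probabilities at or below the observed probability = 0.226562.
Step 5: alpha = 0.1. fail to reject H0.

n_eff = 11, pos = 3, neg = 8, p = 0.226562, fail to reject H0.


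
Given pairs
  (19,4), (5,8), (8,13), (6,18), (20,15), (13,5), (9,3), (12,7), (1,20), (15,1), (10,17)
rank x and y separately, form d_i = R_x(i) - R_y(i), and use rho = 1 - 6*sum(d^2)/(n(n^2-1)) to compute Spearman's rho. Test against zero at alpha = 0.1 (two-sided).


Step 1: Rank x and y separately (midranks; no ties here).
rank(x): 19->10, 5->2, 8->4, 6->3, 20->11, 13->8, 9->5, 12->7, 1->1, 15->9, 10->6
rank(y): 4->3, 8->6, 13->7, 18->10, 15->8, 5->4, 3->2, 7->5, 20->11, 1->1, 17->9
Step 2: d_i = R_x(i) - R_y(i); compute d_i^2.
  (10-3)^2=49, (2-6)^2=16, (4-7)^2=9, (3-10)^2=49, (11-8)^2=9, (8-4)^2=16, (5-2)^2=9, (7-5)^2=4, (1-11)^2=100, (9-1)^2=64, (6-9)^2=9
sum(d^2) = 334.
Step 3: rho = 1 - 6*334 / (11*(11^2 - 1)) = 1 - 2004/1320 = -0.518182.
Step 4: Under H0, t = rho * sqrt((n-2)/(1-rho^2)) = -1.8176 ~ t(9).
Step 5: Two-sided p-value from the t-distribution with 9 df = 0.102492.
Step 6: alpha = 0.1. fail to reject H0.

rho = -0.5182, p = 0.102492, fail to reject H0 at alpha = 0.1.
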